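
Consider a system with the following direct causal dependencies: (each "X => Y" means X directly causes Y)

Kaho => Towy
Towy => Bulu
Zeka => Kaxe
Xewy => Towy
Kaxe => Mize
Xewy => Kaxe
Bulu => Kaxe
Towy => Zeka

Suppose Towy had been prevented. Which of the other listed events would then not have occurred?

Downstream of Towy: Bulu, Zeka, Kaxe, Mize.
Of those, still caused via another path: Kaxe, Mize.
The remainder have no surviving cause.

Bulu, Zeka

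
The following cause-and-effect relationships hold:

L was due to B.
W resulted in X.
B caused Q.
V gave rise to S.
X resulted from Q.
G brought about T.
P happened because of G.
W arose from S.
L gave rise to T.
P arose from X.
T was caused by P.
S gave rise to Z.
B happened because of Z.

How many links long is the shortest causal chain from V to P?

4

Shortest chain: V → S → W → X → P.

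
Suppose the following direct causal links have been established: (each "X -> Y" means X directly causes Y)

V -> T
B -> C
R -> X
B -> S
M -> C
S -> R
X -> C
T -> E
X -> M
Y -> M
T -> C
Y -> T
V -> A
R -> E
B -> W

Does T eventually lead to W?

T leads to E, C; W is not among them.

No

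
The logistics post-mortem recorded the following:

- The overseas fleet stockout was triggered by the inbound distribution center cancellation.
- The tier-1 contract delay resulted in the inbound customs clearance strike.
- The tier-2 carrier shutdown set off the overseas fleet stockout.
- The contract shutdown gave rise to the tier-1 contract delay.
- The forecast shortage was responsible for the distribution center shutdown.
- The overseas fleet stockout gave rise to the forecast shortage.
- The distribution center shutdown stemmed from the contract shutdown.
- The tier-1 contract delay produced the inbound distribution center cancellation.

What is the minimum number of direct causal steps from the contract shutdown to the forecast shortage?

Shortest chain: the contract shutdown → the tier-1 contract delay → the inbound distribution center cancellation → the overseas fleet stockout → the forecast shortage.

4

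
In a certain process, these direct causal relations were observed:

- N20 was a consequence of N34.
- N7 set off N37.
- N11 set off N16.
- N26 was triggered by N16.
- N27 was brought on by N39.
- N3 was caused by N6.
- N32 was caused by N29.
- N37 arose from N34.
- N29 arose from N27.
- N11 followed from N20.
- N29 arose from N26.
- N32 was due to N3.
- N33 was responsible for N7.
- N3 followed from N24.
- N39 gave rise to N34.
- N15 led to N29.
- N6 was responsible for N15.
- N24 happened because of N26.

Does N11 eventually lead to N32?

Yes

There is a causal chain: N11 → N16 → N26 → N29 → N32.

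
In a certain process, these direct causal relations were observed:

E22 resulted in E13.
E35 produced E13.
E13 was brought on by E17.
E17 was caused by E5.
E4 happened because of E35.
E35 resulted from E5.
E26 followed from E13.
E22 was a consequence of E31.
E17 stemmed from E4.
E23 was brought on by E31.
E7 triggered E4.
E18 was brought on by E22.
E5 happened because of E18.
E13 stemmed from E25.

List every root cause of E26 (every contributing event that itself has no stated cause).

Tracing upstream from E26: E26 ← E13 ← E22 ← E31.
A separate upstream branch: E26 ← E13 ← E17 ← E4 ← E7.
A separate upstream branch: E26 ← E13 ← E25.
Each of those chain origins has no stated cause.

E25, E31, E7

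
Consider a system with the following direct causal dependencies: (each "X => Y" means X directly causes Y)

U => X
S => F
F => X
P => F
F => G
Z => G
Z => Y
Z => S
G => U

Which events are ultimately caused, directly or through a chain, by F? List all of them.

G, U, X

Direct effects: G, X.
2 steps out: U.
Not reachable from it: Z, S, Y, P.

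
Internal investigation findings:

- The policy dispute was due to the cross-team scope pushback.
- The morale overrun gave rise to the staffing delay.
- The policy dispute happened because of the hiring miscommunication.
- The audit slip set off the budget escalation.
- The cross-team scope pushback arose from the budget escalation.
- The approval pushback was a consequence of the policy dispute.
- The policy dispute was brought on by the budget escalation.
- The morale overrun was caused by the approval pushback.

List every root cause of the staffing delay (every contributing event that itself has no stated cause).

the audit slip, the hiring miscommunication

Tracing upstream from the staffing delay: the staffing delay ← the morale overrun ← the approval pushback ← the policy dispute ← the budget escalation ← the audit slip.
A separate upstream branch: the staffing delay ← the morale overrun ← the approval pushback ← the policy dispute ← the hiring miscommunication.
Each of those chain origins has no stated cause.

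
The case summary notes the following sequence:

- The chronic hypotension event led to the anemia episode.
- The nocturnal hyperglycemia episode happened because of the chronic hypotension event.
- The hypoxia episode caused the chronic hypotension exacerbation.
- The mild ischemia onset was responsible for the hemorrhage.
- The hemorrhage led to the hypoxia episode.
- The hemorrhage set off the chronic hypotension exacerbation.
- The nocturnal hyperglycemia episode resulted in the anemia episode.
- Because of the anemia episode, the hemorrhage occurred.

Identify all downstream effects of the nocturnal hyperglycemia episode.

Direct effects: the anemia episode.
2 steps out: the hemorrhage.
3 steps out: the hypoxia episode, the chronic hypotension exacerbation.
Not reachable from it: the chronic hypotension event, the mild ischemia onset.

the anemia episode, the chronic hypotension exacerbation, the hemorrhage, the hypoxia episode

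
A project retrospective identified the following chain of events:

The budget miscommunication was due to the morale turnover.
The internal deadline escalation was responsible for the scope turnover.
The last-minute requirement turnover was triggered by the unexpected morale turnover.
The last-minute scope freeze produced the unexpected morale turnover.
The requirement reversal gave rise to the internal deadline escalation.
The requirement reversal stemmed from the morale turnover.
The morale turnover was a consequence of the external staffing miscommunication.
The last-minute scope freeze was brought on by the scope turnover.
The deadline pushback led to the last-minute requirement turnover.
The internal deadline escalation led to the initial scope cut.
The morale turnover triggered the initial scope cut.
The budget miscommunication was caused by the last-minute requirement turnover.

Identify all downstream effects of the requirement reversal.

Direct effects: the internal deadline escalation.
2 steps out: the scope turnover, the initial scope cut.
3 steps out: the last-minute scope freeze.
4 steps out: the unexpected morale turnover.
5 steps out: the last-minute requirement turnover.
6 steps out: the budget miscommunication.
Not reachable from it: the external staffing miscommunication, the morale turnover, the deadline pushback.

the budget miscommunication, the initial scope cut, the internal deadline escalation, the last-minute requirement turnover, the last-minute scope freeze, the scope turnover, the unexpected morale turnover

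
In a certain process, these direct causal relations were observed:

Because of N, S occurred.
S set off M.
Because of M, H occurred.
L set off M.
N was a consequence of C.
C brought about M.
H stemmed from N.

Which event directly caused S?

N

Upstream contributors include C, but only N feeds directly into S.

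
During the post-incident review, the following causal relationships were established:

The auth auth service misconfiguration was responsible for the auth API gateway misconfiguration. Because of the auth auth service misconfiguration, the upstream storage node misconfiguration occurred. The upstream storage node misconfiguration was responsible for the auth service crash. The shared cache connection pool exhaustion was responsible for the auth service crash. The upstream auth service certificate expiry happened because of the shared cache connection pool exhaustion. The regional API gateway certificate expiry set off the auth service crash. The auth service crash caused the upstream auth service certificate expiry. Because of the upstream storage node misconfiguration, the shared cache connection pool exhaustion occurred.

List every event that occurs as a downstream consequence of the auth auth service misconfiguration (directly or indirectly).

Direct effects: the upstream storage node misconfiguration, the auth API gateway misconfiguration.
2 steps out: the shared cache connection pool exhaustion, the auth service crash.
3 steps out: the upstream auth service certificate expiry.
Not reachable from it: the regional API gateway certificate expiry.

the auth API gateway misconfiguration, the auth service crash, the shared cache connection pool exhaustion, the upstream auth service certificate expiry, the upstream storage node misconfiguration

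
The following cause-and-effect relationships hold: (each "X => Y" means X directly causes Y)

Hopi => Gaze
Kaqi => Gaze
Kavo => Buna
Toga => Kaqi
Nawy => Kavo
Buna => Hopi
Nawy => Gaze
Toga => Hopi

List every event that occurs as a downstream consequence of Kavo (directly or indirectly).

Direct effects: Buna.
2 steps out: Hopi.
3 steps out: Gaze.
Not reachable from it: Nawy, Toga, Kaqi.

Buna, Gaze, Hopi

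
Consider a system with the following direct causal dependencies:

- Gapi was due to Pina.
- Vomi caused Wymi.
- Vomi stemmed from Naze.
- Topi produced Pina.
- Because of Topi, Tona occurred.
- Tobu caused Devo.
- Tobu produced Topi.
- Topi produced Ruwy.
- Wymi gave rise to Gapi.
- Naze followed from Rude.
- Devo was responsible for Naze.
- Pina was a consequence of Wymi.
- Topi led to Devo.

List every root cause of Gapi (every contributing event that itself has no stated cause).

Tracing upstream from Gapi: Gapi ← Pina ← Topi ← Tobu.
A separate upstream branch: Gapi ← Wymi ← Vomi ← Naze ← Rude.
Each of those chain origins has no stated cause.

Rude, Tobu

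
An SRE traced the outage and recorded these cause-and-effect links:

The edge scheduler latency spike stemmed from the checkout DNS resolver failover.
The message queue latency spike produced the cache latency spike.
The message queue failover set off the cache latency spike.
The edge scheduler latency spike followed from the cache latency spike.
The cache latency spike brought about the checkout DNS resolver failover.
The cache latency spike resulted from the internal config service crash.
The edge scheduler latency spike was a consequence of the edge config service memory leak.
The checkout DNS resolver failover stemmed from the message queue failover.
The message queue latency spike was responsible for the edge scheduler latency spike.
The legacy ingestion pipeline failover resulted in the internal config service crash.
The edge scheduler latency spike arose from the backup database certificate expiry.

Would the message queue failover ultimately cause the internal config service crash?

No

The message queue failover leads to the cache latency spike, the checkout DNS resolver failover, the edge scheduler latency spike; the internal config service crash is not among them.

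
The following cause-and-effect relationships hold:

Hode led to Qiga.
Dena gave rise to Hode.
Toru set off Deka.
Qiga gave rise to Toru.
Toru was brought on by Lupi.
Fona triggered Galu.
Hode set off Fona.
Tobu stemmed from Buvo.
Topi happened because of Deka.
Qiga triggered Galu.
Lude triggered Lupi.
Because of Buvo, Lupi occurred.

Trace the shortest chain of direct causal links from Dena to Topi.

Dena → Hode → Qiga → Toru → Deka → Topi

Dena → Hode
Hode → Qiga
Qiga → Toru
Toru → Deka
Deka → Topi
Length: 5 steps.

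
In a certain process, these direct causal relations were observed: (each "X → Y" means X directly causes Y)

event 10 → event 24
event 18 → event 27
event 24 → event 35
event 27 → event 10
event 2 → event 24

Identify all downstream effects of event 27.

Direct effects: event 10.
2 steps out: event 24.
3 steps out: event 35.
Not reachable from it: event 18, event 2.

event 10, event 24, event 35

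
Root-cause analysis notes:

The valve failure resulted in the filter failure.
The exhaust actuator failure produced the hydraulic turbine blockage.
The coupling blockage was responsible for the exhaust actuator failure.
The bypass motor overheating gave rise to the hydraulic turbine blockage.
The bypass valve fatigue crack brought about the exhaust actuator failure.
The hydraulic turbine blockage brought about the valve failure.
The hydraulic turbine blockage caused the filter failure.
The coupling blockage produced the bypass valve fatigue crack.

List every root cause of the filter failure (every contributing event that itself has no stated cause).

the bypass motor overheating, the coupling blockage

Tracing upstream from the filter failure: the filter failure ← the hydraulic turbine blockage ← the exhaust actuator failure ← the coupling blockage.
A separate upstream branch: the filter failure ← the hydraulic turbine blockage ← the bypass motor overheating.
Each of those chain origins has no stated cause.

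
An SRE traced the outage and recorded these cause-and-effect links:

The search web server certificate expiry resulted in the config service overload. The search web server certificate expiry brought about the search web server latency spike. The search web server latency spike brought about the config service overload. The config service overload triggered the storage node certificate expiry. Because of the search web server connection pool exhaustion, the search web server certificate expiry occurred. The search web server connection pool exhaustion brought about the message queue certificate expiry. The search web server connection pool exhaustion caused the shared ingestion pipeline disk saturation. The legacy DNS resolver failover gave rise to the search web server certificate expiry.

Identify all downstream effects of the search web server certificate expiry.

Direct effects: the search web server latency spike, the config service overload.
2 steps out: the storage node certificate expiry.
Not reachable from it: the search web server connection pool exhaustion, the shared ingestion pipeline disk saturation, the legacy DNS resolver failover, the message queue certificate expiry.

the config service overload, the search web server latency spike, the storage node certificate expiry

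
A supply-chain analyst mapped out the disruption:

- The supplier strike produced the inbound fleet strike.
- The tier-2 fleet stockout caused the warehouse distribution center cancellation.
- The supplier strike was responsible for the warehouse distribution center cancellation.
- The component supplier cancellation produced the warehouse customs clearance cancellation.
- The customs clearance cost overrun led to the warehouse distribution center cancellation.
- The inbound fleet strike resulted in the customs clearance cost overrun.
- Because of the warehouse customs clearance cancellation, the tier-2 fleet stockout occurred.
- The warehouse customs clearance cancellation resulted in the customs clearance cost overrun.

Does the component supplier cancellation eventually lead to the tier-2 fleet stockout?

Yes

There is a causal chain: the component supplier cancellation → the warehouse customs clearance cancellation → the tier-2 fleet stockout.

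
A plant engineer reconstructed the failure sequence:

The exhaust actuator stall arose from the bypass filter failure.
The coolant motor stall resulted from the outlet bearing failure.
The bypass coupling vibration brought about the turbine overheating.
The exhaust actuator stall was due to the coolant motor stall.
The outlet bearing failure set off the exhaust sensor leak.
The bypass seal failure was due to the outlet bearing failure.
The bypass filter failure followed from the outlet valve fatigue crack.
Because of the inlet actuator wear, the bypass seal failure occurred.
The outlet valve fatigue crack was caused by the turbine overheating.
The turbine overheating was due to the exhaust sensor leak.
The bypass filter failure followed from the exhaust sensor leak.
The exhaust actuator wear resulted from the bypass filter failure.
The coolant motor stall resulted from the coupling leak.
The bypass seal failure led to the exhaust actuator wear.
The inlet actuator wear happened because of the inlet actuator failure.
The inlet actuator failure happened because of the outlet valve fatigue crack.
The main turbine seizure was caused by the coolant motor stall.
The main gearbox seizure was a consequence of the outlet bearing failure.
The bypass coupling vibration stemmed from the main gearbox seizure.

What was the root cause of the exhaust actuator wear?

the outlet bearing failure

Tracing upstream from the exhaust actuator wear: the exhaust actuator wear ← the bypass seal failure ← the outlet bearing failure.
The outlet bearing failure has no stated cause, so it is the root.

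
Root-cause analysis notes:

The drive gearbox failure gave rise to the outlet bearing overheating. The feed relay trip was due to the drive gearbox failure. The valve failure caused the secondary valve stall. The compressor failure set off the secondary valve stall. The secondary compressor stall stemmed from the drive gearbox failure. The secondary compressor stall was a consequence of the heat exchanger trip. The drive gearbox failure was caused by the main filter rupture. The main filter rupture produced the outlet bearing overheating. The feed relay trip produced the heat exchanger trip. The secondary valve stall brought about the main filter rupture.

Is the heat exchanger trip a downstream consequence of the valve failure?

There is a causal chain: the valve failure → the secondary valve stall → the main filter rupture → the drive gearbox failure → the feed relay trip → the heat exchanger trip.

Yes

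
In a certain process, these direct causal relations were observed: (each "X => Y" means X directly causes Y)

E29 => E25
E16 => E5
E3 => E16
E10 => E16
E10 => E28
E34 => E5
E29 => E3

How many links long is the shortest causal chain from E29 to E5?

3

Shortest chain: E29 → E3 → E16 → E5.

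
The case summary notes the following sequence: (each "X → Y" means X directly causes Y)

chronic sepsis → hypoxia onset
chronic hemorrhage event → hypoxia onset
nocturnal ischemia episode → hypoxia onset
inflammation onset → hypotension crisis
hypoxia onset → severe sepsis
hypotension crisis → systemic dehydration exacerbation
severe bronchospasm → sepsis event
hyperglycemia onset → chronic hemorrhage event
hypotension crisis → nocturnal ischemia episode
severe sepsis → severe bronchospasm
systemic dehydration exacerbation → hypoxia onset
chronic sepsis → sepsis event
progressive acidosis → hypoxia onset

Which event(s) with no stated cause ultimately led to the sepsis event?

the chronic sepsis, the hyperglycemia onset, the inflammation onset, the progressive acidosis

Tracing upstream from the sepsis event: the sepsis event ← the chronic sepsis.
A separate upstream branch: the sepsis event ← the severe bronchospasm ← the severe sepsis ← the hypoxia onset ← the systemic dehydration exacerbation ← the hypotension crisis ← the inflammation onset.
A separate upstream branch: the sepsis event ← the severe bronchospasm ← the severe sepsis ← the hypoxia onset ← the progressive acidosis.
A separate upstream branch: the sepsis event ← the severe bronchospasm ← the severe sepsis ← the hypoxia onset ← the chronic hemorrhage event ← the hyperglycemia onset.
Each of those chain origins has no stated cause.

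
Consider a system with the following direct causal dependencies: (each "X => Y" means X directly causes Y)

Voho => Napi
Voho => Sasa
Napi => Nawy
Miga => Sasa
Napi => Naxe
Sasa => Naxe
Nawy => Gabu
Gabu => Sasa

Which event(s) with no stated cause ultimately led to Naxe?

Tracing upstream from Naxe: Naxe ← Napi ← Voho.
A separate upstream branch: Naxe ← Sasa ← Miga.
Each of those chain origins has no stated cause.

Miga, Voho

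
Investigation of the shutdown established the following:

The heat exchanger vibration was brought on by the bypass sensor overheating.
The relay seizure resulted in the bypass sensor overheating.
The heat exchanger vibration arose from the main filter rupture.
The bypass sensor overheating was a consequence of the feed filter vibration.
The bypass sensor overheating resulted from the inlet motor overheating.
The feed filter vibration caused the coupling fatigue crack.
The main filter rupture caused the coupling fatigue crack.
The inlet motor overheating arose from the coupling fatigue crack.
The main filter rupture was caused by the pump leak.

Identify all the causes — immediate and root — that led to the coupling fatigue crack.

Immediate causes of the coupling fatigue crack: the main filter rupture, the feed filter vibration.
Further upstream: the pump leak.

the feed filter vibration, the main filter rupture, the pump leak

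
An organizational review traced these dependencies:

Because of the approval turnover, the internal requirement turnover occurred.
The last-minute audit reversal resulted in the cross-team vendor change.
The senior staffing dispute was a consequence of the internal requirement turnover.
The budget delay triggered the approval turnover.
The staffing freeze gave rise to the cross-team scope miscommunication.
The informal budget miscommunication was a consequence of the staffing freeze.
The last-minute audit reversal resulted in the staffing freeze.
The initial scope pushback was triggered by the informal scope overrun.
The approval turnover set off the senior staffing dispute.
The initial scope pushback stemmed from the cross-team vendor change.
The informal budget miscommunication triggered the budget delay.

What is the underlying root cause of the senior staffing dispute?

the last-minute audit reversal

Tracing upstream from the senior staffing dispute: the senior staffing dispute ← the approval turnover ← the budget delay ← the informal budget miscommunication ← the staffing freeze ← the last-minute audit reversal.
The last-minute audit reversal has no stated cause, so it is the root.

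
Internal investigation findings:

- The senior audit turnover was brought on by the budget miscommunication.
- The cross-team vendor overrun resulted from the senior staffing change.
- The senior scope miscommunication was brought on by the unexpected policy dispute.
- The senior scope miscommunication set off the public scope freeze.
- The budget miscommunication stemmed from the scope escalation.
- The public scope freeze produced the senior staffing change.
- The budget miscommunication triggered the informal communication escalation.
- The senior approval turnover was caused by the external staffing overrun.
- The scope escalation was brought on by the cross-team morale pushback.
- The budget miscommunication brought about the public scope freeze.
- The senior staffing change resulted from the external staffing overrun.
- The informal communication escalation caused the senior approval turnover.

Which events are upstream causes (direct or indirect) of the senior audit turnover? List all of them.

the budget miscommunication, the cross-team morale pushback, the scope escalation

Immediate cause of the senior audit turnover: the budget miscommunication.
Further upstream: the cross-team morale pushback, the scope escalation.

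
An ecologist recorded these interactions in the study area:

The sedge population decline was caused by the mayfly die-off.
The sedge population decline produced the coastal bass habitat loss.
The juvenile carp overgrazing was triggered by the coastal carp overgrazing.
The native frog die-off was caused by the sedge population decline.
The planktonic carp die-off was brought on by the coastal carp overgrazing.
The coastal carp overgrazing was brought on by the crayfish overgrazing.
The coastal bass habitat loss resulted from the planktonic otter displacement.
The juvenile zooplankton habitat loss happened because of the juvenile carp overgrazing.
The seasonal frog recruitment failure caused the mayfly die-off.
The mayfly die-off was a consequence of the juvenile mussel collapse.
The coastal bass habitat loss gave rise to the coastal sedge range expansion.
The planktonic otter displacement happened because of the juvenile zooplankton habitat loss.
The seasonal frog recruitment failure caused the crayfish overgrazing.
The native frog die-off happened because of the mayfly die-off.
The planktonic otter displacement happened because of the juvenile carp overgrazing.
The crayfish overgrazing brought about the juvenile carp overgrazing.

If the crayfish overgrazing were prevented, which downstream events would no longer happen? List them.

Downstream of the crayfish overgrazing: the coastal carp overgrazing, the juvenile carp overgrazing, the juvenile zooplankton habitat loss, the planktonic otter displacement, the planktonic carp die-off, the coastal bass habitat loss, the coastal sedge range expansion.
Of those, still caused via another path: the coastal bass habitat loss, the coastal sedge range expansion.
The remainder have no surviving cause.

the coastal carp overgrazing, the juvenile carp overgrazing, the juvenile zooplankton habitat loss, the planktonic carp die-off, the planktonic otter displacement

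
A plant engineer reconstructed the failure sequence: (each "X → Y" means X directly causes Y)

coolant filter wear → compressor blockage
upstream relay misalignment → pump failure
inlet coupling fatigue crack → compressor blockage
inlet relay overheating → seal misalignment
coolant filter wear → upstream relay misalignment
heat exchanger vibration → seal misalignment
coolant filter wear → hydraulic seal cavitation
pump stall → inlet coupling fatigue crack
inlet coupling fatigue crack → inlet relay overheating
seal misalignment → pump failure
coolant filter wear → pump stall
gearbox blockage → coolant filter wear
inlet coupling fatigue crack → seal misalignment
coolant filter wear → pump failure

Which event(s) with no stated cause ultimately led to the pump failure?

the gearbox blockage, the heat exchanger vibration

Tracing upstream from the pump failure: the pump failure ← the coolant filter wear ← the gearbox blockage.
A separate upstream branch: the pump failure ← the seal misalignment ← the heat exchanger vibration.
Each of those chain origins has no stated cause.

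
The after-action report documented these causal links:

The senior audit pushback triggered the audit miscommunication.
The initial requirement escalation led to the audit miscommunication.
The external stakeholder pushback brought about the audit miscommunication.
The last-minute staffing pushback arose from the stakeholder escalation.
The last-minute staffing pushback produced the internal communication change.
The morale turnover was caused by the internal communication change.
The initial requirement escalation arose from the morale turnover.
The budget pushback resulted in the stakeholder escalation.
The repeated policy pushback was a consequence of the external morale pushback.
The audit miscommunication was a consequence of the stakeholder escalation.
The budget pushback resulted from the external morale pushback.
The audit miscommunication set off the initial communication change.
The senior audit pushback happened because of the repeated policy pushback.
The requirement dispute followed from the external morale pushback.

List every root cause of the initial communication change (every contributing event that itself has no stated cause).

the external morale pushback, the external stakeholder pushback

Tracing upstream from the initial communication change: the initial communication change ← the audit miscommunication ← the stakeholder escalation ← the budget pushback ← the external morale pushback.
A separate upstream branch: the initial communication change ← the audit miscommunication ← the external stakeholder pushback.
Each of those chain origins has no stated cause.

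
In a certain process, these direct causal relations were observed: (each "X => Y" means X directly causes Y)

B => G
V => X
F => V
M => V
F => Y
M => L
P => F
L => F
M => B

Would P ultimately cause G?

P leads to F, Y, V, X; G is not among them.

No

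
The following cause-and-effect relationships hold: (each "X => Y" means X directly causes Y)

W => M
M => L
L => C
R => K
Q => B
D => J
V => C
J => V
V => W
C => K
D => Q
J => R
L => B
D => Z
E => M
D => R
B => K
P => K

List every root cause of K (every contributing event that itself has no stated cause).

Tracing upstream from K: K ← B ← L ← M ← E.
A separate upstream branch: K ← R ← D.
A separate upstream branch: K ← P.
Each of those chain origins has no stated cause.

D, E, P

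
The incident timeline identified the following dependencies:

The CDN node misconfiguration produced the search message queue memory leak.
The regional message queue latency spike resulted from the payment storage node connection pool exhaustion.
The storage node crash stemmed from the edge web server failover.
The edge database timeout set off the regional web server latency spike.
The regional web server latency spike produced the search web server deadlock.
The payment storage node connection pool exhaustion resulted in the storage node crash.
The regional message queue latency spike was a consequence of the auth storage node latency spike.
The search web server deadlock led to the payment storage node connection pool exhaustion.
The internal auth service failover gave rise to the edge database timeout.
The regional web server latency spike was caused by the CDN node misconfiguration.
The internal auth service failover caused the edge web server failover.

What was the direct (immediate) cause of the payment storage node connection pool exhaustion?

Upstream contributors include the internal auth service failover, the edge database timeout, the CDN node misconfiguration, the regional web server latency spike, but only the search web server deadlock feeds directly into the payment storage node connection pool exhaustion.

the search web server deadlock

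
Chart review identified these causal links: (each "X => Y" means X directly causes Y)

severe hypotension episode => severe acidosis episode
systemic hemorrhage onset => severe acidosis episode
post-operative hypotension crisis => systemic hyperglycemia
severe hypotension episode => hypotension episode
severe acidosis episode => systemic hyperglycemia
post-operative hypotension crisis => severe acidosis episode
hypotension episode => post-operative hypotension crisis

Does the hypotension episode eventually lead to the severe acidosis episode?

Yes

There is a causal chain: the hypotension episode → the post-operative hypotension crisis → the severe acidosis episode.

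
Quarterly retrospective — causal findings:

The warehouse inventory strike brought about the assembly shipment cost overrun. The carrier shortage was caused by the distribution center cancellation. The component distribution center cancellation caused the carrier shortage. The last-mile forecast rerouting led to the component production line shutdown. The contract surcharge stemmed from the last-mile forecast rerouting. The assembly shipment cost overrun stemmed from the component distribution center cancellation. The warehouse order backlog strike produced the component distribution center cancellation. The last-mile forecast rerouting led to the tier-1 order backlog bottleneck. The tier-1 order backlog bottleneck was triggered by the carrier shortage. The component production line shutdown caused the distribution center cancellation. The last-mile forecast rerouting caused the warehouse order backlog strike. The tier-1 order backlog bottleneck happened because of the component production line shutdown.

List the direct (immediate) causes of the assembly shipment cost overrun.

Upstream contributors include the last-mile forecast rerouting, the warehouse order backlog strike, but only the component distribution center cancellation, the warehouse inventory strike feed directly into the assembly shipment cost overrun.

the component distribution center cancellation, the warehouse inventory strike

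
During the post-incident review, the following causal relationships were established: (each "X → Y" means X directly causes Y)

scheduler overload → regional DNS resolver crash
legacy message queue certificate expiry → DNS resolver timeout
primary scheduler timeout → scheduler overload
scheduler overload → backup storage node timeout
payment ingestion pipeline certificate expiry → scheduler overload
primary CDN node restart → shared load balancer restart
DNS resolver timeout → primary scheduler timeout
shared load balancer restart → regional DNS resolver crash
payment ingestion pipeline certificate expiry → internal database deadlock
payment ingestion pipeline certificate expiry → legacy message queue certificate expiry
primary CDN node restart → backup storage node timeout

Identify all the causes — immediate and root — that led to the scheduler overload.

Immediate causes of the scheduler overload: the payment ingestion pipeline certificate expiry, the primary scheduler timeout.
Further upstream: the legacy message queue certificate expiry, the DNS resolver timeout.

the DNS resolver timeout, the legacy message queue certificate expiry, the payment ingestion pipeline certificate expiry, the primary scheduler timeout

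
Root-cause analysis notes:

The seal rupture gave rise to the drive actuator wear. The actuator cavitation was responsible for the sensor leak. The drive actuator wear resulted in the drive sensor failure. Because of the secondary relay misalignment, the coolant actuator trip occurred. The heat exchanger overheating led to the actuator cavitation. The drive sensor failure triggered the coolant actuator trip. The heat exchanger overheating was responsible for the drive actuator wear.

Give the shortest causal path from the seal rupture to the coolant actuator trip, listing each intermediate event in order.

the seal rupture → the drive actuator wear → the drive sensor failure → the coolant actuator trip

the seal rupture → the drive actuator wear
the drive actuator wear → the drive sensor failure
the drive sensor failure → the coolant actuator trip
Length: 3 steps.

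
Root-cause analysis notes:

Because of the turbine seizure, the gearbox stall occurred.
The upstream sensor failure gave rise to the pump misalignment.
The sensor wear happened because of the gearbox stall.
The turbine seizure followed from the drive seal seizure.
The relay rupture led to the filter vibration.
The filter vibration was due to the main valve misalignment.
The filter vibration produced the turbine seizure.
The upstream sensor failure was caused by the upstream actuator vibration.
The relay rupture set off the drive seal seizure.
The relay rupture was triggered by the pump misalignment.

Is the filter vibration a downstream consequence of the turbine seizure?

The turbine seizure leads to the gearbox stall, the sensor wear; the filter vibration is not among them.

No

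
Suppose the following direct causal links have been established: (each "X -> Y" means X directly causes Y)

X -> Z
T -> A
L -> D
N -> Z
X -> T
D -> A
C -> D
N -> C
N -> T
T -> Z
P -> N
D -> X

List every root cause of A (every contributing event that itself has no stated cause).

Tracing upstream from A: A ← T ← N ← P.
A separate upstream branch: A ← D ← L.
Each of those chain origins has no stated cause.

L, P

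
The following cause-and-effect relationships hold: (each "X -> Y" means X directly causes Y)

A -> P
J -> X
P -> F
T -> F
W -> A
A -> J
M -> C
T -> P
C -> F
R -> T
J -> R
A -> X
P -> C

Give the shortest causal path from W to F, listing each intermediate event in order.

W → A → P → F

W → A
A → P
P → F
Length: 3 steps.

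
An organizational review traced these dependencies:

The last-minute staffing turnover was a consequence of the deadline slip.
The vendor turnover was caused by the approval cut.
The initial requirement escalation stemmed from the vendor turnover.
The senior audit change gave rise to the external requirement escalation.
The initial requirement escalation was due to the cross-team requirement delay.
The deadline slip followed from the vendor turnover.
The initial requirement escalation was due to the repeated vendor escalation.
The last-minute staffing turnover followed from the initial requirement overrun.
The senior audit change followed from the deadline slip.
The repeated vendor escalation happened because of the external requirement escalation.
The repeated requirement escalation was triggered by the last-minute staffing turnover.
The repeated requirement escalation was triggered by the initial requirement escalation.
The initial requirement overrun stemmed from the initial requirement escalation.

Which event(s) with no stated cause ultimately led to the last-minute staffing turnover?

Tracing upstream from the last-minute staffing turnover: the last-minute staffing turnover ← the deadline slip ← the vendor turnover ← the approval cut.
A separate upstream branch: the last-minute staffing turnover ← the initial requirement overrun ← the initial requirement escalation ← the cross-team requirement delay.
Each of those chain origins has no stated cause.

the approval cut, the cross-team requirement delay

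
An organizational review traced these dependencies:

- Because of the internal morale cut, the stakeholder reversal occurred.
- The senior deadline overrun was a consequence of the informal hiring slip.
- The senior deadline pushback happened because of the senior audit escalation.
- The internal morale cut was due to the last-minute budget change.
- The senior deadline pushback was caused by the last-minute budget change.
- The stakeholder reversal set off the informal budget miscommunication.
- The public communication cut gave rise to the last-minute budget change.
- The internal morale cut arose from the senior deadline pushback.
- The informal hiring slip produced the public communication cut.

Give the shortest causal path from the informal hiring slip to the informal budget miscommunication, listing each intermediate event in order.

the informal hiring slip → the public communication cut → the last-minute budget change → the internal morale cut → the stakeholder reversal → the informal budget miscommunication

the informal hiring slip → the public communication cut
the public communication cut → the last-minute budget change
the last-minute budget change → the internal morale cut
the internal morale cut → the stakeholder reversal
the stakeholder reversal → the informal budget miscommunication
Length: 5 steps.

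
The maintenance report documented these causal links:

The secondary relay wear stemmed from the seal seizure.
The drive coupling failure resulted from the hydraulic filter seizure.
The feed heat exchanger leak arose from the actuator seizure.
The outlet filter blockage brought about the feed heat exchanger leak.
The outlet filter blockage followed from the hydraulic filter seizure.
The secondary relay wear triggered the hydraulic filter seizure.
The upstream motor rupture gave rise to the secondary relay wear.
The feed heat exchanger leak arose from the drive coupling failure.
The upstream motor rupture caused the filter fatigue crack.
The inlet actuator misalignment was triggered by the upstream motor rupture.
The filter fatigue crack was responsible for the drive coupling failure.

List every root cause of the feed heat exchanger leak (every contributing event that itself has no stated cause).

Tracing upstream from the feed heat exchanger leak: the feed heat exchanger leak ← the drive coupling failure ← the filter fatigue crack ← the upstream motor rupture.
A separate upstream branch: the feed heat exchanger leak ← the outlet filter blockage ← the hydraulic filter seizure ← the secondary relay wear ← the seal seizure.
A separate upstream branch: the feed heat exchanger leak ← the actuator seizure.
Each of those chain origins has no stated cause.

the actuator seizure, the seal seizure, the upstream motor rupture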